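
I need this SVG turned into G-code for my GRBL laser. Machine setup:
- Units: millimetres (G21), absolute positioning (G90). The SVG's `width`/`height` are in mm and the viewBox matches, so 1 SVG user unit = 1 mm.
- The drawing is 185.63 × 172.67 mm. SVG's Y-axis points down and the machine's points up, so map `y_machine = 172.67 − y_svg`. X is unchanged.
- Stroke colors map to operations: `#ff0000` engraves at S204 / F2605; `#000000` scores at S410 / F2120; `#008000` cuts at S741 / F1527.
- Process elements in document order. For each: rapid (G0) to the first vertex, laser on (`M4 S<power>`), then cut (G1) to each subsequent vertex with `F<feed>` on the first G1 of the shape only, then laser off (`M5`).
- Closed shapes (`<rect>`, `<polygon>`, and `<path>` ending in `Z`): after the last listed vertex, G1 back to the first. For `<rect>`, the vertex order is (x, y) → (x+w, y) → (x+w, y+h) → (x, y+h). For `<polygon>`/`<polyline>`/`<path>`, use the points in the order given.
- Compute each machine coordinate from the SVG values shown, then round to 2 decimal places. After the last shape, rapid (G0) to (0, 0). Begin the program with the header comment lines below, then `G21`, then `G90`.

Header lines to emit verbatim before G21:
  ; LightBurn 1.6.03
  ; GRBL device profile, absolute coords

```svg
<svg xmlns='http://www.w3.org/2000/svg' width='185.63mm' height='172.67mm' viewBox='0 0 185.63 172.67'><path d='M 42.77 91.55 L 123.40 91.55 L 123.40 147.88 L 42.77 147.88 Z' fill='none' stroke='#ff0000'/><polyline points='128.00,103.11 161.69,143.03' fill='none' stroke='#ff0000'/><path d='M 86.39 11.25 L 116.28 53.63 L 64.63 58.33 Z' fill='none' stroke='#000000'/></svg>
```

; LightBurn 1.6.03
; GRBL device profile, absolute coords
G21
G90
G0 X42.77 Y81.12
M4 S204
G1 X123.40 Y81.12 F2605
G1 X123.40 Y24.79
G1 X42.77 Y24.79
G1 X42.77 Y81.12
M5
G0 X128.00 Y69.56
M4 S204
G1 X161.69 Y29.64 F2605
M5
G0 X86.39 Y161.42
M4 S410
G1 X116.28 Y119.04 F2120
G1 X64.63 Y114.34
G1 X86.39 Y161.42
M5
G0 X0.00 Y0.00

1 u = 1 mm; y_m = 172.67 − y.

[1] `<path>` rectangle, #ff0000→engrave S204 F2605: (42.77,81.12) → (123.40,81.12) → (123.40,24.79) → (42.77,24.79) → (42.77,81.12) (closed)

[2] `<polyline>` line segment, #ff0000→engrave S204 F2605: (128.00,69.56) → (161.69,29.64)

[3] `<path>` regular polygon, #000000→score S410 F2120: (86.39,161.42) → (116.28,119.04) → (64.63,114.34) → (86.39,161.42) (closed)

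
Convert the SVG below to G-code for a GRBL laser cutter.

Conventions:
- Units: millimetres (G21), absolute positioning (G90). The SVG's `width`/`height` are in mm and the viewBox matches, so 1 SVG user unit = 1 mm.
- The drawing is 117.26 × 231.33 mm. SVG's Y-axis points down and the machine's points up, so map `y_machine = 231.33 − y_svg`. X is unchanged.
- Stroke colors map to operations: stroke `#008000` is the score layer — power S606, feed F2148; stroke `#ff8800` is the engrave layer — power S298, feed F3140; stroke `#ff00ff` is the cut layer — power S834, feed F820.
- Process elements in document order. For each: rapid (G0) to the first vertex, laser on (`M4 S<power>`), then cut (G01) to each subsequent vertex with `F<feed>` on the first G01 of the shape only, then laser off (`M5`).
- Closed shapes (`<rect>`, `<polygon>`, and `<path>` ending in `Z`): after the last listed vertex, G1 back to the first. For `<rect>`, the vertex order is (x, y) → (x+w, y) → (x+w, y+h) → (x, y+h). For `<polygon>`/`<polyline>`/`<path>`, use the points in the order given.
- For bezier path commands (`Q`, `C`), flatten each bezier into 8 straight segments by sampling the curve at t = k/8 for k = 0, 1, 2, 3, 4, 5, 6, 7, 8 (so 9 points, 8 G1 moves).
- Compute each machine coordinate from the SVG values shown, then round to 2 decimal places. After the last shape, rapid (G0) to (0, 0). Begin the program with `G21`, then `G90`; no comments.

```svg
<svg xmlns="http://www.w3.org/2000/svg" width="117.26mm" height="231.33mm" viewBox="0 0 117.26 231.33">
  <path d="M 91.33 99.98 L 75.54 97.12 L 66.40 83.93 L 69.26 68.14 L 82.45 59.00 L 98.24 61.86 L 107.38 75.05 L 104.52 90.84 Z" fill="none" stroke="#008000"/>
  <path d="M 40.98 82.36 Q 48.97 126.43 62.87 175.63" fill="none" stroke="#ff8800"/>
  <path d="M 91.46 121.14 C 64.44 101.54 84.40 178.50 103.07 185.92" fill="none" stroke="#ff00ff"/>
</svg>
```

Since the viewBox matches the mm dimensions, user units are millimetres directly. The only transform is the Y-flip y_m = 231.33 − y_svg.

Shape 1 is a regular polygon drawn with `<path>`. Its stroke #008000 means score at S606, F2148. After flipping Y the toolpath is (91.33,131.35) → (75.54,134.21) → (66.40,147.40) → (69.26,163.19) → (82.45,172.33) → (98.24,169.47) → (107.38,156.28) → (104.52,140.49) → (91.33,131.35), returning to the start.

Shape 2 is a quadratic bezier drawn with `<path>`. Its stroke #ff8800 means engrave at S298, F3140. After flipping Y the toolpath is (40.98,148.97) → (43.07,137.87) → (45.34,126.61) → (47.80,115.20) → (50.45,103.62) → (53.28,91.88) → (56.29,79.98) → (59.49,67.92) → (62.87,55.70).

Shape 3 is a cubic bezier drawn with `<path>`. Its stroke #ff00ff means cut at S834, F820. After flipping Y the toolpath is (91.46,110.19) → (83.44,113.34) → (79.25,109.38) → (78.34,100.26) → (80.13,87.93) → (84.07,74.34) → (89.58,61.42) → (96.10,51.13) → (103.07,45.41).

G21
G90
G0 X91.33 Y131.35
M4 S606
G01 X75.54 Y134.21 F2148
G01 X66.40 Y147.40
G01 X69.26 Y163.19
G01 X82.45 Y172.33
G01 X98.24 Y169.47
G01 X107.38 Y156.28
G01 X104.52 Y140.49
G01 X91.33 Y131.35
M5
G0 X40.98 Y148.97
M4 S298
G01 X43.07 Y137.87 F3140
G01 X45.34 Y126.61
G01 X47.80 Y115.20
G01 X50.45 Y103.62
G01 X53.28 Y91.88
G01 X56.29 Y79.98
G01 X59.49 Y67.92
G01 X62.87 Y55.70
M5
G0 X91.46 Y110.19
M4 S834
G01 X83.44 Y113.34 F820
G01 X79.25 Y109.38
G01 X78.34 Y100.26
G01 X80.13 Y87.93
G01 X84.07 Y74.34
G01 X89.58 Y61.42
G01 X96.10 Y51.13
G01 X103.07 Y45.41
M5
G0 X0.00 Y0.00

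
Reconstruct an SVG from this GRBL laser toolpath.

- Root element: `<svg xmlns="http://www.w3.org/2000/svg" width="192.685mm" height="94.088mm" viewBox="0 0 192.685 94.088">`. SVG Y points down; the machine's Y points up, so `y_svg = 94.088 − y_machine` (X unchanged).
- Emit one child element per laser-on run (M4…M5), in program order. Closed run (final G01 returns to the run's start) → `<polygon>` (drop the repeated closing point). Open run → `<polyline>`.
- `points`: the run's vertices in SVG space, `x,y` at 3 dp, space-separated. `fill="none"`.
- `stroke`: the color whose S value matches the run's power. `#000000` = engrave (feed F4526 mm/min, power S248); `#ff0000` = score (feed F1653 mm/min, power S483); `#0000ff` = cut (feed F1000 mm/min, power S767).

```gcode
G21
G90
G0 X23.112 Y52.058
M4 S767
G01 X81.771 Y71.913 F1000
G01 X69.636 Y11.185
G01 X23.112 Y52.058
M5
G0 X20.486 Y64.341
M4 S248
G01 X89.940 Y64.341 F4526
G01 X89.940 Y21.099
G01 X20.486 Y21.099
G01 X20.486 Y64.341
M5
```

y_svg = 94.088 − y_m.

[1] S767→`#0000ff` (cut); closed run; points: 23.112,42.030 81.771,22.175 69.636,82.903

[2] S248→`#000000` (engrave); closed run; points: 20.486,29.747 89.940,29.747 89.940,72.989 20.486,72.989

<svg xmlns="http://www.w3.org/2000/svg" width="192.685mm" height="94.088mm" viewBox="0 0 192.685 94.088">
  <polygon points="23.112,42.030 81.771,22.175 69.636,82.903" fill="none" stroke="#0000ff"/>
  <polygon points="20.486,29.747 89.940,29.747 89.940,72.989 20.486,72.989" fill="none" stroke="#000000"/>
</svg>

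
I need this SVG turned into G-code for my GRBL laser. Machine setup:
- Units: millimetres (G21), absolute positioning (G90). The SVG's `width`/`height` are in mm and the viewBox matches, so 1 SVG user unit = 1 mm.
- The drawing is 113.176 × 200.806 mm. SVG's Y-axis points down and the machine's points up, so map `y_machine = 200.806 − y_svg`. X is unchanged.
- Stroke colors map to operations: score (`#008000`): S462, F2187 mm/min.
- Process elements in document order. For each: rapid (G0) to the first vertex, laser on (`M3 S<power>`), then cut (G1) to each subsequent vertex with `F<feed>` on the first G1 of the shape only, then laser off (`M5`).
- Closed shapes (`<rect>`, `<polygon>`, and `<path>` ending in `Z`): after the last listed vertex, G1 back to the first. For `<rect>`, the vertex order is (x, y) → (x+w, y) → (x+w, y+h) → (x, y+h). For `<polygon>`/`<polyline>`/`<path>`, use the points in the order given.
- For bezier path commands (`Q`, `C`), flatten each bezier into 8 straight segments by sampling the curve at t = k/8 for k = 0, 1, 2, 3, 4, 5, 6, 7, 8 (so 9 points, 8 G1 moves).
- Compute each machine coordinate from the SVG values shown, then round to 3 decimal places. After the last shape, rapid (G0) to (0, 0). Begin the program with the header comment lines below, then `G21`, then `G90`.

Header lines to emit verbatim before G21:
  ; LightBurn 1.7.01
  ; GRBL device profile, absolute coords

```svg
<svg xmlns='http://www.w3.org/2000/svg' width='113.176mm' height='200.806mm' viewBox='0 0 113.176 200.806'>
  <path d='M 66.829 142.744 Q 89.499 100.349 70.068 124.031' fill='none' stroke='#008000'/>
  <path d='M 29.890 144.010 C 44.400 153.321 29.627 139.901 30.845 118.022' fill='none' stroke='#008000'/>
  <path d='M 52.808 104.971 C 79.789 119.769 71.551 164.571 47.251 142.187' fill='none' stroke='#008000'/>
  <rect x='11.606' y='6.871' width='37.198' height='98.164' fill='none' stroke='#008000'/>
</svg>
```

viewBox `0 0 113.176 200.806` with mm width/height → 1 unit = 1 mm. Flip: y_m = 200.806 − y_svg.

**Shape 1** — `<path>` quadratic bezier, stroke `#008000` → score (S462, F2187). Control points (SVG): P0=(66.829,142.744), P1=(89.499,100.349), P2=(70.068,124.031); sampled at t=k/8. Machine vertices: (66.829,58.062) → (71.839,67.628) → (75.533,75.130) → (77.911,80.566) → (78.974,83.938) → (78.721,85.244) → (77.152,84.486) → (74.268,81.663) → (70.068,76.775). Open path.

**Shape 2** — `<path>` cubic bezier, stroke `#008000` → score (S462, F2187). Control points (SVG): P0=(29.890,144.010), P1=(44.400,153.321), P2=(29.627,139.901), P3=(30.845,118.022); sampled at t=k/8. Machine vertices: (29.890,56.796) → (34.047,54.342) → (35.989,53.852) → (36.247,55.158) → (35.352,58.094) → (33.833,62.491) → (32.222,68.184) → (31.049,75.004) → (30.845,82.784). Open path.

**Shape 3** — `<path>` cubic bezier, stroke `#008000` → score (S462, F2187). Control points (SVG): P0=(52.808,104.971), P1=(79.789,119.769), P2=(71.551,164.571), P3=(47.251,142.187); sampled at t=k/8. Machine vertices: (52.808,95.835) → (61.312,89.069) → (66.740,80.629) → (69.314,71.655) → (69.260,63.284) → (66.802,56.656) → (62.165,52.910) → (55.573,53.185) → (47.251,58.619). Open path.

**Shape 4** — `<rect>` rectangle, stroke `#008000` → score (S462, F2187). Machine vertices: (11.606,193.935) → (48.804,193.935) → (48.804,95.771) → (11.606,95.771) → (11.606,193.935). Closed: final G1 returns to the first vertex.

; LightBurn 1.7.01
; GRBL device profile, absolute coords
G21
G90
G0 X66.829 Y58.062
M3 S462
G1 X71.839 Y67.628 F2187
G1 X75.533 Y75.130
G1 X77.911 Y80.566
G1 X78.974 Y83.938
G1 X78.721 Y85.244
G1 X77.152 Y84.486
G1 X74.268 Y81.663
G1 X70.068 Y76.775
M5
G0 X29.890 Y56.796
M3 S462
G1 X34.047 Y54.342 F2187
G1 X35.989 Y53.852
G1 X36.247 Y55.158
G1 X35.352 Y58.094
G1 X33.833 Y62.491
G1 X32.222 Y68.184
G1 X31.049 Y75.004
G1 X30.845 Y82.784
M5
G0 X52.808 Y95.835
M3 S462
G1 X61.312 Y89.069 F2187
G1 X66.740 Y80.629
G1 X69.314 Y71.655
G1 X69.260 Y63.284
G1 X66.802 Y56.656
G1 X62.165 Y52.910
G1 X55.573 Y53.185
G1 X47.251 Y58.619
M5
G0 X11.606 Y193.935
M3 S462
G1 X48.804 Y193.935 F2187
G1 X48.804 Y95.771
G1 X11.606 Y95.771
G1 X11.606 Y193.935
M5
G0 X0.000 Y0.000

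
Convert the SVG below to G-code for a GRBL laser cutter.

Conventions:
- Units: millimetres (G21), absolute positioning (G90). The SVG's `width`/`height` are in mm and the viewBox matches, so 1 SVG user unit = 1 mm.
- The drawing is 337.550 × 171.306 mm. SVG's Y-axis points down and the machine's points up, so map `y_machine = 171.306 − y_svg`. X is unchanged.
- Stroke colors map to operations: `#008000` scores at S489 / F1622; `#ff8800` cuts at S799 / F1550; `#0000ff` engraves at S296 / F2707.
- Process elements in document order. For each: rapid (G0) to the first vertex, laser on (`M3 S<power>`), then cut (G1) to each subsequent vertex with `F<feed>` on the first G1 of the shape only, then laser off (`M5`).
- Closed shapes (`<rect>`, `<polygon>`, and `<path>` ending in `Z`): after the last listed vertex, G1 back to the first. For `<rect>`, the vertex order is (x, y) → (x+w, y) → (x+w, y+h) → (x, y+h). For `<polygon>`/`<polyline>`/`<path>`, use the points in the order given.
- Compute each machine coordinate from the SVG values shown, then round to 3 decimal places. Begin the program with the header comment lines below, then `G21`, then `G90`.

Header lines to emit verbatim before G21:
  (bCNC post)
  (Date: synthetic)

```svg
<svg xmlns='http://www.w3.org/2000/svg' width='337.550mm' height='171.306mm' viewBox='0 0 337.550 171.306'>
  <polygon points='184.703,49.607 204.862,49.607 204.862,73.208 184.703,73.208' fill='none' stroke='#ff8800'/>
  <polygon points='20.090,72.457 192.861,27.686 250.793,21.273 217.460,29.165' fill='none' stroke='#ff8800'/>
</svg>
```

1 u = 1 mm; y_m = 171.306 − y.

[1] `<polygon>` rectangle, #ff8800→cut S799 F1550: (184.703,121.699) → (204.862,121.699) → (204.862,98.098) → (184.703,98.098) → (184.703,121.699) (closed)

[2] `<polygon>` closed polygon, #ff8800→cut S799 F1550: (20.090,98.849) → (192.861,143.620) → (250.793,150.033) → (217.460,142.141) → (20.090,98.849) (closed)

(bCNC post)
(Date: synthetic)
G21
G90
G0 X184.703 Y121.699
M3 S799
G1 X204.862 Y121.699 F1550
G1 X204.862 Y98.098
G1 X184.703 Y98.098
G1 X184.703 Y121.699
M5
G0 X20.090 Y98.849
M3 S799
G1 X192.861 Y143.620 F1550
G1 X250.793 Y150.033
G1 X217.460 Y142.141
G1 X20.090 Y98.849
M5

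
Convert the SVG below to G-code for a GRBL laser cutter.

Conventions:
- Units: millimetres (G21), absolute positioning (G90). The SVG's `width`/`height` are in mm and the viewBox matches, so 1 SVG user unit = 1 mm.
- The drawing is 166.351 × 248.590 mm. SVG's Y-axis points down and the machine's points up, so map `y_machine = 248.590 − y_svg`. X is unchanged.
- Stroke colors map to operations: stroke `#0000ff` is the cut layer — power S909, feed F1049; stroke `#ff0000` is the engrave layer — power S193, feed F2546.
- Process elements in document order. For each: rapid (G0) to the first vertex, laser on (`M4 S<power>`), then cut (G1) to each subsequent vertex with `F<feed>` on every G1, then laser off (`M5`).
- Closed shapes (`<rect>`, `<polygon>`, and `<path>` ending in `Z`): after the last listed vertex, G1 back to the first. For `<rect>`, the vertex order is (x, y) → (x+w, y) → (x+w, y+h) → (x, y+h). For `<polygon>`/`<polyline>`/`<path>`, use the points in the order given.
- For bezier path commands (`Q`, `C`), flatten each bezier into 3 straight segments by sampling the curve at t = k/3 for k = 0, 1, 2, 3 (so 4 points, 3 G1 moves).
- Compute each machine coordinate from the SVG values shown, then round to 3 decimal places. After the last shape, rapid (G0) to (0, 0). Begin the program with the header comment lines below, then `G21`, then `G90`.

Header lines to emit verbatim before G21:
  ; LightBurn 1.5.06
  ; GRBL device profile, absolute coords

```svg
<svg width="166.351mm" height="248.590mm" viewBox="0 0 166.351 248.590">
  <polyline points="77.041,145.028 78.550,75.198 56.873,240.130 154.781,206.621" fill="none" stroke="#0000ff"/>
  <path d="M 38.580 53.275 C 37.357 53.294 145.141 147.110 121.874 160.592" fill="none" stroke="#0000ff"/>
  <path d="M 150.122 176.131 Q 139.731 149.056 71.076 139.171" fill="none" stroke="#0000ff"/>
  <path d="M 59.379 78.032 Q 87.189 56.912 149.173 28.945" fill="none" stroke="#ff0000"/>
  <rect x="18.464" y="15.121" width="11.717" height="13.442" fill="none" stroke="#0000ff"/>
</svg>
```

Since the viewBox matches the mm dimensions, user units are millimetres directly. The only transform is the Y-flip y_m = 248.590 − y_svg.

Shape 1 is a open polyline drawn with `<polyline>`. Its stroke #0000ff means cut at S909, F1049. After flipping Y the toolpath is (77.041,103.562) → (78.550,173.392) → (56.873,8.460) → (154.781,41.969).

Shape 2 is a cubic bezier drawn with `<path>`. Its stroke #0000ff means cut at S909, F1049. After flipping Y the toolpath is (38.580,195.315) → (64.802,170.480) → (110.348,121.809) → (121.874,87.998).

Shape 3 is a quadratic bezier drawn with `<path>`. Its stroke #0000ff means cut at S909, F1049. After flipping Y the toolpath is (150.122,72.459) → (136.721,88.599) → (110.372,100.919) → (71.076,109.419).

Shape 4 is a quadratic bezier drawn with `<path>`. Its stroke #ff0000 means engrave at S193, F2546. After flipping Y the toolpath is (59.379,170.558) → (81.716,185.399) → (111.647,201.761) → (149.173,219.645).

Shape 5 is a rectangle drawn with `<rect>`. Its stroke #0000ff means cut at S909, F1049. After flipping Y the toolpath is (18.464,233.469) → (30.181,233.469) → (30.181,220.027) → (18.464,220.027) → (18.464,233.469), returning to the start.

; LightBurn 1.5.06
; GRBL device profile, absolute coords
G21
G90
G0 X77.041 Y103.562
M4 S909
G1 X78.550 Y173.392 F1049
G1 X56.873 Y8.460 F1049
G1 X154.781 Y41.969 F1049
M5
G0 X38.580 Y195.315
M4 S909
G1 X64.802 Y170.480 F1049
G1 X110.348 Y121.809 F1049
G1 X121.874 Y87.998 F1049
M5
G0 X150.122 Y72.459
M4 S909
G1 X136.721 Y88.599 F1049
G1 X110.372 Y100.919 F1049
G1 X71.076 Y109.419 F1049
M5
G0 X59.379 Y170.558
M4 S193
G1 X81.716 Y185.399 F2546
G1 X111.647 Y201.761 F2546
G1 X149.173 Y219.645 F2546
M5
G0 X18.464 Y233.469
M4 S909
G1 X30.181 Y233.469 F1049
G1 X30.181 Y220.027 F1049
G1 X18.464 Y220.027 F1049
G1 X18.464 Y233.469 F1049
M5
G0 X0.000 Y0.000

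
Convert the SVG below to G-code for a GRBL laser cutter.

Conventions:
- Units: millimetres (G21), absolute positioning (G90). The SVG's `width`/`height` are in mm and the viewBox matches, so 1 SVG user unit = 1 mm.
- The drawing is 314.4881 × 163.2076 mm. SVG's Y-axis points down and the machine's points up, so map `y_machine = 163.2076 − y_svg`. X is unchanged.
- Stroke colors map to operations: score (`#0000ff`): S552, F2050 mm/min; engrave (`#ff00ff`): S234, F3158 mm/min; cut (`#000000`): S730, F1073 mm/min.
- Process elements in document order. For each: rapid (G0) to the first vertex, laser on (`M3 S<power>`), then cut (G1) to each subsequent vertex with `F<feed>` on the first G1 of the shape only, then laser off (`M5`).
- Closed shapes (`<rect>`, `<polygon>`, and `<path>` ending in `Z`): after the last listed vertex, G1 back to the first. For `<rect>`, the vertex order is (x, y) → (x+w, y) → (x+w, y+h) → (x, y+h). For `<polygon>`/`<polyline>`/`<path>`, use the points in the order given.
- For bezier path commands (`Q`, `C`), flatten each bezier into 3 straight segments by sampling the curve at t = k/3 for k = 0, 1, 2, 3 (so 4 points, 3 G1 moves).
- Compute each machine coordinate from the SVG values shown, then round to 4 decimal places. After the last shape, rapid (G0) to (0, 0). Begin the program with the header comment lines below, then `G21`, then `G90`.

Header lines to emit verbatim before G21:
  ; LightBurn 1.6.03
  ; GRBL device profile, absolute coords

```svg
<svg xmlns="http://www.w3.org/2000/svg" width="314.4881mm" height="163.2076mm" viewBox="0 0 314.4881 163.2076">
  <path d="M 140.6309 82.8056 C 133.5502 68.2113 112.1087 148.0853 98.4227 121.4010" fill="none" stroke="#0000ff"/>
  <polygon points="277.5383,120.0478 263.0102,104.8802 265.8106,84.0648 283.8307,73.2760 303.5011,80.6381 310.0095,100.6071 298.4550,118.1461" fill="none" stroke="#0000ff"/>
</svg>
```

1 u = 1 mm; y_m = 163.2076 − y.

[1] `<path>` cubic bezier, #0000ff→score S552 F2050: (140.6309,80.4020) → (129.5824,70.9523) → (113.8747,43.1963) → (98.4227,41.8066)

[2] `<polygon>` regular polygon, #0000ff→score S552 F2050: (277.5383,43.1598) → (263.0102,58.3274) → (265.8106,79.1428) → (283.8307,89.9316) → (303.5011,82.5695) → (310.0095,62.6005) → (298.4550,45.0615) → (277.5383,43.1598) (closed)

; LightBurn 1.6.03
; GRBL device profile, absolute coords
G21
G90
G0 X140.6309 Y80.4020
M3 S552
G1 X129.5824 Y70.9523 F2050
G1 X113.8747 Y43.1963
G1 X98.4227 Y41.8066
M5
G0 X277.5383 Y43.1598
M3 S552
G1 X263.0102 Y58.3274 F2050
G1 X265.8106 Y79.1428
G1 X283.8307 Y89.9316
G1 X303.5011 Y82.5695
G1 X310.0095 Y62.6005
G1 X298.4550 Y45.0615
G1 X277.5383 Y43.1598
M5
G0 X0.0000 Y0.0000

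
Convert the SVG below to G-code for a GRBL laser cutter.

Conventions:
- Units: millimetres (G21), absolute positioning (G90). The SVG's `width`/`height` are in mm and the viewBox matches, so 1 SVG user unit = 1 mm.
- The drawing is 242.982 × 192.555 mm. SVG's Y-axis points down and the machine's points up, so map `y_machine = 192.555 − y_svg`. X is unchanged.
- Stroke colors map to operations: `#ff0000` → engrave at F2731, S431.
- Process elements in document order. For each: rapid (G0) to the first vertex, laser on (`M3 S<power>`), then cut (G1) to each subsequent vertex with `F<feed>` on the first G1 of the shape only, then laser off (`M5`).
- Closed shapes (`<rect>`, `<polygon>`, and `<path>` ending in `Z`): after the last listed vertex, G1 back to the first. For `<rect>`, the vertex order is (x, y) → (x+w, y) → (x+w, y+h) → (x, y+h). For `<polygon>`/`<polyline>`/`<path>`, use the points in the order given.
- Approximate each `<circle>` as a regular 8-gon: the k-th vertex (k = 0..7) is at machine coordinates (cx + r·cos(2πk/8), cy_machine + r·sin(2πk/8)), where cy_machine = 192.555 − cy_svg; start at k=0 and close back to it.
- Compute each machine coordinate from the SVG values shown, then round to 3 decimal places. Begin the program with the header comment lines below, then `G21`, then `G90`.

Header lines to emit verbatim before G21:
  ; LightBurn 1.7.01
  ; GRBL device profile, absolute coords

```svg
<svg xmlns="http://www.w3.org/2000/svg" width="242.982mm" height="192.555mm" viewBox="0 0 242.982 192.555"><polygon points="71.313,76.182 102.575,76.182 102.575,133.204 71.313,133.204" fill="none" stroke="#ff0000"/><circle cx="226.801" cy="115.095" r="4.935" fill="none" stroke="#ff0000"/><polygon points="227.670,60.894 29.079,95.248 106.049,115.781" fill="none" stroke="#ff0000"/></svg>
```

1 u = 1 mm; y_m = 192.555 − y.

[1] `<polygon>` rectangle, #ff0000→engrave S431 F2731: (71.313,116.373) → (102.575,116.373) → (102.575,59.351) → (71.313,59.351) → (71.313,116.373) (closed)

[2] `<circle>` circle, #ff0000→engrave S431 F2731: (231.736,77.460) → (230.291,80.950) → (226.801,82.395) → (223.311,80.950) → (221.866,77.460) → (223.311,73.970) → (226.801,72.525) → (230.291,73.970) → (231.736,77.460) (closed)

[3] `<polygon>` closed polygon, #ff0000→engrave S431 F2731: (227.670,131.661) → (29.079,97.307) → (106.049,76.774) → (227.670,131.661) (closed)

; LightBurn 1.7.01
; GRBL device profile, absolute coords
G21
G90
G0 X71.313 Y116.373
M3 S431
G1 X102.575 Y116.373 F2731
G1 X102.575 Y59.351
G1 X71.313 Y59.351
G1 X71.313 Y116.373
M5
G0 X231.736 Y77.460
M3 S431
G1 X230.291 Y80.950 F2731
G1 X226.801 Y82.395
G1 X223.311 Y80.950
G1 X221.866 Y77.460
G1 X223.311 Y73.970
G1 X226.801 Y72.525
G1 X230.291 Y73.970
G1 X231.736 Y77.460
M5
G0 X227.670 Y131.661
M3 S431
G1 X29.079 Y97.307 F2731
G1 X106.049 Y76.774
G1 X227.670 Y131.661
M5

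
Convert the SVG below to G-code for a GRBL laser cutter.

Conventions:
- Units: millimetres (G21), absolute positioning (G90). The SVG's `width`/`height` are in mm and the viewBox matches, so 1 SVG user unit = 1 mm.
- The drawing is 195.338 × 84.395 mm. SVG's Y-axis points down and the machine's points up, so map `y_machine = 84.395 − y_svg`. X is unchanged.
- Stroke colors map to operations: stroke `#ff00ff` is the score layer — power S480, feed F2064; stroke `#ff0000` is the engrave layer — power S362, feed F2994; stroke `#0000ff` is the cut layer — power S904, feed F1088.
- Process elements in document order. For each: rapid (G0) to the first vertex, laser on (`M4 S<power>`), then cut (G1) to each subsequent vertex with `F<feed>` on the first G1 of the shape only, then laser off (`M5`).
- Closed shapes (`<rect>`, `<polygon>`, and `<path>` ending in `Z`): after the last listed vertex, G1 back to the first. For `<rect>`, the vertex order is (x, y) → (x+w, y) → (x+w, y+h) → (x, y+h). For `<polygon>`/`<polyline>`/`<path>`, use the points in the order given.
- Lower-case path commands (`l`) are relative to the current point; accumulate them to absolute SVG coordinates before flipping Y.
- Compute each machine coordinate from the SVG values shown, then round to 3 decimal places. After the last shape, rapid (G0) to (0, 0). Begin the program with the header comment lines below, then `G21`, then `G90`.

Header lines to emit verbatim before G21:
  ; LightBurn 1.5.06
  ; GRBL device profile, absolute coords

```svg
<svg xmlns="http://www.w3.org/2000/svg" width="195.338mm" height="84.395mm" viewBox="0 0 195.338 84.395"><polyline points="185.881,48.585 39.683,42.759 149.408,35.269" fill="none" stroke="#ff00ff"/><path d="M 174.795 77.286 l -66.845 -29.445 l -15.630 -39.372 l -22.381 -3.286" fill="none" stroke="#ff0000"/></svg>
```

; LightBurn 1.5.06
; GRBL device profile, absolute coords
G21
G90
G0 X185.881 Y35.810
M4 S480
G1 X39.683 Y41.636 F2064
G1 X149.408 Y49.126
M5
G0 X174.795 Y7.109
M4 S362
G1 X107.950 Y36.554 F2994
G1 X92.320 Y75.926
G1 X69.939 Y79.212
M5
G0 X0.000 Y0.000

1 u = 1 mm; y_m = 84.395 − y.

[1] `<polyline>` open polyline, #ff00ff→score S480 F2064: (185.881,35.810) → (39.683,41.636) → (149.408,49.126)

[2] `<path>` open polyline, #ff0000→engrave S362 F2994: (174.795,7.109) → (107.950,36.554) → (92.320,75.926) → (69.939,79.212)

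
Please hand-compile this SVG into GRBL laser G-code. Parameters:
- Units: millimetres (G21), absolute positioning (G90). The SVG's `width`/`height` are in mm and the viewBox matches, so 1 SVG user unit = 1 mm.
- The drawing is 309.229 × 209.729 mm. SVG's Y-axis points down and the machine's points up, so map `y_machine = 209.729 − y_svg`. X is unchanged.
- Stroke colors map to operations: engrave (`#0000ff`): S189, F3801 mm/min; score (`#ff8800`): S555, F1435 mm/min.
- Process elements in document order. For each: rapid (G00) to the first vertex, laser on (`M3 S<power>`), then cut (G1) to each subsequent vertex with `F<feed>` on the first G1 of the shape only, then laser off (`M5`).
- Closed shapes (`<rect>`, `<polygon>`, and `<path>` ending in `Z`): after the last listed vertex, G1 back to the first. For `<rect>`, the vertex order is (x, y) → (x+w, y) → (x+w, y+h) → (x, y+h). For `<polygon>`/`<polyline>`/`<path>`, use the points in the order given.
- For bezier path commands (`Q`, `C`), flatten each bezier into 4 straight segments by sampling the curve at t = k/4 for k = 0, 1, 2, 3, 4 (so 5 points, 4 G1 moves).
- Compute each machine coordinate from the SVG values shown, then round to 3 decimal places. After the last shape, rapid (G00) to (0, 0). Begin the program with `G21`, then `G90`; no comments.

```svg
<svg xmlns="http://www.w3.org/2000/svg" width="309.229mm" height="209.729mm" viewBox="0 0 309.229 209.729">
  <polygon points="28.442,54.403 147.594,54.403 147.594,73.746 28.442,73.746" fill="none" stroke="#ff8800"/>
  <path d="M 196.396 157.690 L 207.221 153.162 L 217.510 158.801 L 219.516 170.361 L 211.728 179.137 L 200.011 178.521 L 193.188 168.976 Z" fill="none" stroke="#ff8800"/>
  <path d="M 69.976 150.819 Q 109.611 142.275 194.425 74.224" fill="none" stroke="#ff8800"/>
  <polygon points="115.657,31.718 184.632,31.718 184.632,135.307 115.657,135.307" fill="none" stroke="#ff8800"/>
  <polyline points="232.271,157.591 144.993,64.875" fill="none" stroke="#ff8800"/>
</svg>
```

1 u = 1 mm; y_m = 209.729 − y.

[1] `<polygon>` rectangle, #ff8800→score S555 F1435: (28.442,155.326) → (147.594,155.326) → (147.594,135.983) → (28.442,135.983) → (28.442,155.326) (closed)

[2] `<path>` regular polygon, #ff8800→score S555 F1435: (196.396,52.039) → (207.221,56.567) → (217.510,50.928) → (219.516,39.368) → (211.728,30.592) → (200.011,31.208) → (193.188,40.753) → (196.396,52.039) (closed)

[3] `<path>` quadratic bezier, #ff8800→score S555 F1435: (69.976,58.910) → (92.617,66.901) → (120.906,82.331) → (154.842,105.199) → (194.425,135.505)

[4] `<polygon>` rectangle, #ff8800→score S555 F1435: (115.657,178.011) → (184.632,178.011) → (184.632,74.422) → (115.657,74.422) → (115.657,178.011) (closed)

[5] `<polyline>` line segment, #ff8800→score S555 F1435: (232.271,52.138) → (144.993,144.854)

G21
G90
G00 X28.442 Y155.326
M3 S555
G1 X147.594 Y155.326 F1435
G1 X147.594 Y135.983
G1 X28.442 Y135.983
G1 X28.442 Y155.326
M5
G00 X196.396 Y52.039
M3 S555
G1 X207.221 Y56.567 F1435
G1 X217.510 Y50.928
G1 X219.516 Y39.368
G1 X211.728 Y30.592
G1 X200.011 Y31.208
G1 X193.188 Y40.753
G1 X196.396 Y52.039
M5
G00 X69.976 Y58.910
M3 S555
G1 X92.617 Y66.901 F1435
G1 X120.906 Y82.331
G1 X154.842 Y105.199
G1 X194.425 Y135.505
M5
G00 X115.657 Y178.011
M3 S555
G1 X184.632 Y178.011 F1435
G1 X184.632 Y74.422
G1 X115.657 Y74.422
G1 X115.657 Y178.011
M5
G00 X232.271 Y52.138
M3 S555
G1 X144.993 Y144.854 F1435
M5
G00 X0.000 Y0.000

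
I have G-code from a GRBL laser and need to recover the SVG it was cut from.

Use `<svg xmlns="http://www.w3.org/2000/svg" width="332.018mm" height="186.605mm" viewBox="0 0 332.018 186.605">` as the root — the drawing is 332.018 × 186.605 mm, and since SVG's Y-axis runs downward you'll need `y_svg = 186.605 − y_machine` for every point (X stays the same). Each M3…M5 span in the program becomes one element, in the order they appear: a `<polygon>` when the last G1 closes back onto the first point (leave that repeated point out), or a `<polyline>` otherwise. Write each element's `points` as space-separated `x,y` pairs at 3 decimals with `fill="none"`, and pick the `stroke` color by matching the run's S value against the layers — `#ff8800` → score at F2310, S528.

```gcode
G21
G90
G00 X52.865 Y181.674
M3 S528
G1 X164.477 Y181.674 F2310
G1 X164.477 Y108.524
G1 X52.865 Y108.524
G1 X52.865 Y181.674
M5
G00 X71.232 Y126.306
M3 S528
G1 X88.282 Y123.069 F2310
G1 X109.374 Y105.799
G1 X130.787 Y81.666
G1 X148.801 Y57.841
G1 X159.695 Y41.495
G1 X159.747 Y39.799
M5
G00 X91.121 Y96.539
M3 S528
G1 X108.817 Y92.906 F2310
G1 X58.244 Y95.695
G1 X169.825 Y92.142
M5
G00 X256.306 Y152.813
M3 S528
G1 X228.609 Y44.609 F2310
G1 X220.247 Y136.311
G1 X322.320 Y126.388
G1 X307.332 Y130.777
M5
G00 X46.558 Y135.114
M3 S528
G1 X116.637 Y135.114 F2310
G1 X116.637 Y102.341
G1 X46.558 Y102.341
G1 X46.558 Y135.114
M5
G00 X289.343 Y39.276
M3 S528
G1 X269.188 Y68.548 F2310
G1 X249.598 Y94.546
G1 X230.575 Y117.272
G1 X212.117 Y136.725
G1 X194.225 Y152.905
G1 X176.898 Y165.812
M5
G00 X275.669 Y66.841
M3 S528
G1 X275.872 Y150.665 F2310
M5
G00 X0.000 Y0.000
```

<svg xmlns="http://www.w3.org/2000/svg" width="332.018mm" height="186.605mm" viewBox="0 0 332.018 186.605">
  <polygon points="52.865,4.931 164.477,4.931 164.477,78.081 52.865,78.081" fill="none" stroke="#ff8800"/>
  <polyline points="71.232,60.299 88.282,63.536 109.374,80.806 130.787,104.939 148.801,128.764 159.695,145.110 159.747,146.806" fill="none" stroke="#ff8800"/>
  <polyline points="91.121,90.066 108.817,93.699 58.244,90.910 169.825,94.463" fill="none" stroke="#ff8800"/>
  <polyline points="256.306,33.792 228.609,141.996 220.247,50.294 322.320,60.217 307.332,55.828" fill="none" stroke="#ff8800"/>
  <polygon points="46.558,51.491 116.637,51.491 116.637,84.264 46.558,84.264" fill="none" stroke="#ff8800"/>
  <polyline points="289.343,147.329 269.188,118.057 249.598,92.059 230.575,69.333 212.117,49.880 194.225,33.700 176.898,20.793" fill="none" stroke="#ff8800"/>
  <polyline points="275.669,119.764 275.872,35.940" fill="none" stroke="#ff8800"/>
</svg>

Machine Y-up, SVG Y-down with viewBox height 186.605, so y_svg = 186.605 − y_machine; X carries over. Every run uses S528, so all elements get stroke `#ff8800` (score).

Run 1: The run returns to its start, so emit a `<polygon>` with points (Y-flipped): 52.865,4.931 164.477,4.931 164.477,78.081 52.865,78.081.

Run 2: The run is open, so emit a `<polyline>` with points (Y-flipped): 71.232,60.299 88.282,63.536 109.374,80.806 130.787,104.939 148.801,128.764 159.695,145.110 159.747,146.806.

Run 3: The run is open, so emit a `<polyline>` with points (Y-flipped): 91.121,90.066 108.817,93.699 58.244,90.910 169.825,94.463.

Run 4: The run is open, so emit a `<polyline>` with points (Y-flipped): 256.306,33.792 228.609,141.996 220.247,50.294 322.320,60.217 307.332,55.828.

Run 5: The run returns to its start, so emit a `<polygon>` with points (Y-flipped): 46.558,51.491 116.637,51.491 116.637,84.264 46.558,84.264.

Run 6: The run is open, so emit a `<polyline>` with points (Y-flipped): 289.343,147.329 269.188,118.057 249.598,92.059 230.575,69.333 212.117,49.880 194.225,33.700 176.898,20.793.

Run 7: The run is open, so emit a `<polyline>` with points (Y-flipped): 275.669,119.764 275.872,35.940.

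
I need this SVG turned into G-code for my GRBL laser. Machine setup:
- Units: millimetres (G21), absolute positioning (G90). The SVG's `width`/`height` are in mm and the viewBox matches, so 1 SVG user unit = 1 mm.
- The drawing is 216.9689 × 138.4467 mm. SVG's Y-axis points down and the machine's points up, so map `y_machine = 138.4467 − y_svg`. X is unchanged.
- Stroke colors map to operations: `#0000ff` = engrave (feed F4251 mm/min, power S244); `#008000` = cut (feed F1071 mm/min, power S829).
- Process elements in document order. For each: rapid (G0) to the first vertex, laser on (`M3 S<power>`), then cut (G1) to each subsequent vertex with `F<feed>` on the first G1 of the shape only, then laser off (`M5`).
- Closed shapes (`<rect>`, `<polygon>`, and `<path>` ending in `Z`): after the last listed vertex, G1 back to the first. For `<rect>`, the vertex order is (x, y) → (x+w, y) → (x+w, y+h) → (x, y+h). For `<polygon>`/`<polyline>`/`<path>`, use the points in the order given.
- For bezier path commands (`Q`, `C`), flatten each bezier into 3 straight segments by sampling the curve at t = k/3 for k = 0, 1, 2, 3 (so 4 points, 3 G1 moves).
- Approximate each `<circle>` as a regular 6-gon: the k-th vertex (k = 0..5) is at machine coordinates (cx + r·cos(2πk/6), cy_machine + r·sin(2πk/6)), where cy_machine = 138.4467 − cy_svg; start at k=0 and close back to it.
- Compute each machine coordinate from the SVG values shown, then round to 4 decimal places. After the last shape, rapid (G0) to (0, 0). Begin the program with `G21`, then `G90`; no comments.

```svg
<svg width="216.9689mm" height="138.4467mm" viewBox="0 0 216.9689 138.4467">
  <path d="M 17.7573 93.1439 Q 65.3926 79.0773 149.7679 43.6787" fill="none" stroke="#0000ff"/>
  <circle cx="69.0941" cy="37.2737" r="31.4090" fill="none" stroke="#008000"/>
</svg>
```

Since the viewBox matches the mm dimensions, user units are millimetres directly. The only transform is the Y-flip y_m = 138.4467 − y_svg.

Shape 1 is a quadratic bezier drawn with `<path>`. Its stroke #0000ff means engrave at S244, F4251. After flipping Y the toolpath is (17.7573,45.3028) → (53.5964,57.0508) → (97.5999,73.5392) → (149.7679,94.7680).

Shape 2 is a circle drawn with `<circle>`. Its stroke #008000 means cut at S829, F1071. After flipping Y the toolpath is (100.5031,101.1730) → (84.7986,128.3740) → (53.3896,128.3740) → (37.6851,101.1730) → (53.3896,73.9720) → (84.7986,73.9720) → (100.5031,101.1730), returning to the start.

G21
G90
G0 X17.7573 Y45.3028
M3 S244
G1 X53.5964 Y57.0508 F4251
G1 X97.5999 Y73.5392
G1 X149.7679 Y94.7680
M5
G0 X100.5031 Y101.1730
M3 S829
G1 X84.7986 Y128.3740 F1071
G1 X53.3896 Y128.3740
G1 X37.6851 Y101.1730
G1 X53.3896 Y73.9720
G1 X84.7986 Y73.9720
G1 X100.5031 Y101.1730
M5
G0 X0.0000 Y0.0000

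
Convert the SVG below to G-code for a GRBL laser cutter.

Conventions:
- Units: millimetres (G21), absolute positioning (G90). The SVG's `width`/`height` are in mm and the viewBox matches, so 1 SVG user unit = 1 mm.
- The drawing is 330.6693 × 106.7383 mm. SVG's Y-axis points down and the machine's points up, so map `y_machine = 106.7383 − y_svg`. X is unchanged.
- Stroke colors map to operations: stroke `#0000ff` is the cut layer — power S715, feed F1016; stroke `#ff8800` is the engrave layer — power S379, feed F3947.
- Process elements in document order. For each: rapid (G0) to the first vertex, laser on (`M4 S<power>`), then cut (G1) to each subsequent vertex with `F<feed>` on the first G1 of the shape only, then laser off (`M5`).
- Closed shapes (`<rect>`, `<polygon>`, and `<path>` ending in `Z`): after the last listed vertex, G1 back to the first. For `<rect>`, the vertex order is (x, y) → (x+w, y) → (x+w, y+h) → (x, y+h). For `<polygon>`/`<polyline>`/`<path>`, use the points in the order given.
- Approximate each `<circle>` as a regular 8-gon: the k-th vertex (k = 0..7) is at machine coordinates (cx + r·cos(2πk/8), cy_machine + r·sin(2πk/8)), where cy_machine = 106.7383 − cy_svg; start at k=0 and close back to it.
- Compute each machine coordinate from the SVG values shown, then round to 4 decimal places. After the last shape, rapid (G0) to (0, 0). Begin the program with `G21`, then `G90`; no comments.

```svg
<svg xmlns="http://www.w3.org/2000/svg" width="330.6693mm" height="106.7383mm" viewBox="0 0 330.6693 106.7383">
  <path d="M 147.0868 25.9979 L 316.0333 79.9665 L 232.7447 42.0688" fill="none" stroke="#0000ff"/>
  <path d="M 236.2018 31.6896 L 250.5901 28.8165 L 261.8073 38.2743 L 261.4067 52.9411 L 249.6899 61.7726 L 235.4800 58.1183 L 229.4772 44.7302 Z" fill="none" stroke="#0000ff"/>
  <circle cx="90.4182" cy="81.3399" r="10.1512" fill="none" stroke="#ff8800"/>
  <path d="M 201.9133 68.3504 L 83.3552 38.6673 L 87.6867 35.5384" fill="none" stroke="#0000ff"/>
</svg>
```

G21
G90
G0 X147.0868 Y80.7404
M4 S715
G1 X316.0333 Y26.7718 F1016
G1 X232.7447 Y64.6695
M5
G0 X236.2018 Y75.0487
M4 S715
G1 X250.5901 Y77.9218 F1016
G1 X261.8073 Y68.4640
G1 X261.4067 Y53.7972
G1 X249.6899 Y44.9657
G1 X235.4800 Y48.6200
G1 X229.4772 Y62.0081
G1 X236.2018 Y75.0487
M5
G0 X100.5694 Y25.3984
M4 S379
G1 X97.5962 Y32.5764 F3947
G1 X90.4182 Y35.5496
G1 X83.2402 Y32.5764
G1 X80.2670 Y25.3984
G1 X83.2402 Y18.2204
G1 X90.4182 Y15.2472
G1 X97.5962 Y18.2204
G1 X100.5694 Y25.3984
M5
G0 X201.9133 Y38.3879
M4 S715
G1 X83.3552 Y68.0710 F1016
G1 X87.6867 Y71.1999
M5
G0 X0.0000 Y0.0000

Since the viewBox matches the mm dimensions, user units are millimetres directly. The only transform is the Y-flip y_m = 106.7383 − y_svg.

Shape 1 is a open polyline drawn with `<path>`. Its stroke #0000ff means cut at S715, F1016. After flipping Y the toolpath is (147.0868,80.7404) → (316.0333,26.7718) → (232.7447,64.6695).

Shape 2 is a regular polygon drawn with `<path>`. Its stroke #0000ff means cut at S715, F1016. After flipping Y the toolpath is (236.2018,75.0487) → (250.5901,77.9218) → (261.8073,68.4640) → (261.4067,53.7972) → (249.6899,44.9657) → (235.4800,48.6200) → (229.4772,62.0081) → (236.2018,75.0487), returning to the start.

Shape 3 is a circle drawn with `<circle>`. Its stroke #ff8800 means engrave at S379, F3947. After flipping Y the toolpath is (100.5694,25.3984) → (97.5962,32.5764) → (90.4182,35.5496) → (83.2402,32.5764) → (80.2670,25.3984) → (83.2402,18.2204) → (90.4182,15.2472) → (97.5962,18.2204) → (100.5694,25.3984), returning to the start.

Shape 4 is a open polyline drawn with `<path>`. Its stroke #0000ff means cut at S715, F1016. After flipping Y the toolpath is (201.9133,38.3879) → (83.3552,68.0710) → (87.6867,71.1999).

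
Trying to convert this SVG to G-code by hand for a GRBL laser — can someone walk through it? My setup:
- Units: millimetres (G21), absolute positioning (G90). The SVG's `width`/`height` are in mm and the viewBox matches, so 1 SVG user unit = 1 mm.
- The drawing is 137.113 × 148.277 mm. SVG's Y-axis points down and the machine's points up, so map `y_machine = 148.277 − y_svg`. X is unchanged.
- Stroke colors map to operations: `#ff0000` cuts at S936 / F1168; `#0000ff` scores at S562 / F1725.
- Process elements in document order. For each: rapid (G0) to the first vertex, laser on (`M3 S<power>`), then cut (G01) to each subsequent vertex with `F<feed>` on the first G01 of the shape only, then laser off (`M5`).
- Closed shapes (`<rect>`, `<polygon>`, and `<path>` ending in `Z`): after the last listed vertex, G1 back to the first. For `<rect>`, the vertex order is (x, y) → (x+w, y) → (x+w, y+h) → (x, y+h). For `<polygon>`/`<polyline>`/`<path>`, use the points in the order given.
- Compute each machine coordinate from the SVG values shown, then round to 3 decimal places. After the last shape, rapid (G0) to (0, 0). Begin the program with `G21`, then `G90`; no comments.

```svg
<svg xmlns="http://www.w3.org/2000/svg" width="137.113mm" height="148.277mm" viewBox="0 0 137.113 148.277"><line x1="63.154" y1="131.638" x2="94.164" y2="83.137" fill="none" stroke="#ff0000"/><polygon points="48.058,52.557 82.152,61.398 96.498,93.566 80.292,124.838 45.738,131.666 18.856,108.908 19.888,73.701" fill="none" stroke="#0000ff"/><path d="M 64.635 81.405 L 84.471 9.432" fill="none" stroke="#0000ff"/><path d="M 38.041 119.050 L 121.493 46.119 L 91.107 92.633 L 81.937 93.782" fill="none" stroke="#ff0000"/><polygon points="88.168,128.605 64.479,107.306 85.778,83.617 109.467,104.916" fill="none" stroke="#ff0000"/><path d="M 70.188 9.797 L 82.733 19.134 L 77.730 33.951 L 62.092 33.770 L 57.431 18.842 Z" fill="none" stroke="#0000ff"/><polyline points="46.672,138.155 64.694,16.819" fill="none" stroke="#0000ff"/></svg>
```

1 u = 1 mm; y_m = 148.277 − y.

[1] `<line>` line segment, #ff0000→cut S936 F1168: (63.154,16.639) → (94.164,65.140)

[2] `<polygon>` regular polygon, #0000ff→score S562 F1725: (48.058,95.720) → (82.152,86.879) → (96.498,54.711) → (80.292,23.439) → (45.738,16.611) → (18.856,39.369) → (19.888,74.576) → (48.058,95.720) (closed)

[3] `<path>` line segment, #0000ff→score S562 F1725: (64.635,66.872) → (84.471,138.845)

[4] `<path>` open polyline, #ff0000→cut S936 F1168: (38.041,29.227) → (121.493,102.158) → (91.107,55.644) → (81.937,54.495)

[5] `<polygon>` regular polygon, #ff0000→cut S936 F1168: (88.168,19.672) → (64.479,40.971) → (85.778,64.660) → (109.467,43.361) → (88.168,19.672) (closed)

[6] `<path>` regular polygon, #0000ff→score S562 F1725: (70.188,138.480) → (82.733,129.143) → (77.730,114.326) → (62.092,114.507) → (57.431,129.435) → (70.188,138.480) (closed)

[7] `<polyline>` line segment, #0000ff→score S562 F1725: (46.672,10.122) → (64.694,131.458)

G21
G90
G0 X63.154 Y16.639
M3 S936
G01 X94.164 Y65.140 F1168
M5
G0 X48.058 Y95.720
M3 S562
G01 X82.152 Y86.879 F1725
G01 X96.498 Y54.711
G01 X80.292 Y23.439
G01 X45.738 Y16.611
G01 X18.856 Y39.369
G01 X19.888 Y74.576
G01 X48.058 Y95.720
M5
G0 X64.635 Y66.872
M3 S562
G01 X84.471 Y138.845 F1725
M5
G0 X38.041 Y29.227
M3 S936
G01 X121.493 Y102.158 F1168
G01 X91.107 Y55.644
G01 X81.937 Y54.495
M5
G0 X88.168 Y19.672
M3 S936
G01 X64.479 Y40.971 F1168
G01 X85.778 Y64.660
G01 X109.467 Y43.361
G01 X88.168 Y19.672
M5
G0 X70.188 Y138.480
M3 S562
G01 X82.733 Y129.143 F1725
G01 X77.730 Y114.326
G01 X62.092 Y114.507
G01 X57.431 Y129.435
G01 X70.188 Y138.480
M5
G0 X46.672 Y10.122
M3 S562
G01 X64.694 Y131.458 F1725
M5
G0 X0.000 Y0.000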